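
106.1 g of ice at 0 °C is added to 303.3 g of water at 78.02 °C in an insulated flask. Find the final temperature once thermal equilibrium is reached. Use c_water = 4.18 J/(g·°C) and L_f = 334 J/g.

Sum of m c ΔT and latent-heat terms is zero:
fusion: m_ice L_f = 106.1·334 = 35437
  warm the meltwater: 443.5 T
  water cools: 303.3·4.18·(T − 78.02) = 1267.8(T − 78.02)
1711.3 T = 98913 − 35437 = 63476
T ≈ 37.09 °C — above 0 °C, consistent with complete melting.

T_f ≈ 37.1 °C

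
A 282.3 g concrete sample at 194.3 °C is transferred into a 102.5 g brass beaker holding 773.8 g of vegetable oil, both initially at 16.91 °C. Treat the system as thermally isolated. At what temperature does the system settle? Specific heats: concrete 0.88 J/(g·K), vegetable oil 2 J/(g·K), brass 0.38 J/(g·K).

T_f ≈ 40.9 °C

With ΣQ=0 the equilibrium temperature is the m·c-weighted mean:
T_f = (248.42*194.3 + 1547.6*16.91 + 38.95*16.91) / (248.42 + 1547.6 + 38.95)
    = 75097 / 1835 ≈ 40.93 °C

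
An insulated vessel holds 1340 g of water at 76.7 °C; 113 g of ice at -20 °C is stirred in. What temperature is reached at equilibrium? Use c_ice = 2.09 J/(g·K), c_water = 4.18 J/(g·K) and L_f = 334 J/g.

Conservation of energy gives ΣQ = 0:
warm ice to 0 °C: 113·2.09·(0 − (-20)) = 4723.4
  melt ice: 113·334 = 37742
  warm the meltwater: 472.34 T
  water cools: 1340·4.18·(T − 76.7) = 5601.2(T − 76.7)
6073.5 T = 429612 − 42465 = 387147
T ≈ 63.74 °C (positive, so assuming full melt was valid).

T_f ≈ 63.7 °C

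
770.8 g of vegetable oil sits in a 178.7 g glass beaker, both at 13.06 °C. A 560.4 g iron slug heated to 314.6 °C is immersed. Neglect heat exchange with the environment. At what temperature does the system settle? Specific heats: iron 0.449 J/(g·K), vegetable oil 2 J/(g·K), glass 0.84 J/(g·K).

T_f is the heat-capacity-weighted average of the initial temperatures:
T_f = (251.62×314.6 + 1541.6×13.06 + 150.11×13.06) / (251.62 + 1541.6 + 150.11)
    = 101253 / 1943.3 ≈ 52.10 °C

T_f ≈ 52.1 °C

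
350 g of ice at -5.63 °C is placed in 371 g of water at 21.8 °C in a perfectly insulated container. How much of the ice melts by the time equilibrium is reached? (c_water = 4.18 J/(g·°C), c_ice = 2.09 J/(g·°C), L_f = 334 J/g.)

m_melted ≈ 88.9 g

Heat available from the water dropping to 0 °C: 371·4.18·21.8 = 33807 J.
Warming the ice to 0 °C takes 350·2.09·5.63 = 4118.3 J, leaving 29689 J for melting.
To melt every bit of ice: 350·334 = 116900 J.
Since 29689 < 116900 J, not all the ice melts; equilibrium is at 0 °C.
m_melt = 29689 / L_f = 88.89 g.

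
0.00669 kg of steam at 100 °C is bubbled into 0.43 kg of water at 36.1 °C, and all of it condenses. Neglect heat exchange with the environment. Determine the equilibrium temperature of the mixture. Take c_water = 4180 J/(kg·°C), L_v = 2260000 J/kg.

T_f ≈ 45.4 °C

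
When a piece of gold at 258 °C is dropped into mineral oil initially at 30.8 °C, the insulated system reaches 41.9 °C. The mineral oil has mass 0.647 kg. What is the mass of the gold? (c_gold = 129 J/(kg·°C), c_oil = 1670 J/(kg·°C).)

Heat lost by the gold = heat gained by the oil:
m×129×(258 − 41.9) = 0.647×1670×(41.9 − 30.8)
27877 m = 11993  ⇒  m ≈ 0.4302 kg

m ≈ 0.43 kg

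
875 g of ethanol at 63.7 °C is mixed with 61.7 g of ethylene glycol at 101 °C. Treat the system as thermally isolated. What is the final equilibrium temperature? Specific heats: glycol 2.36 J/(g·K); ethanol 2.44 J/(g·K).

With ΣQ=0 the equilibrium temperature is the m·c-weighted mean:
T_f = (145.61*101 + 2135*63.7) / (145.61 + 2135)
    = 150706 / 2280.6 ≈ 66.08 °C

T_f ≈ 66.1 °C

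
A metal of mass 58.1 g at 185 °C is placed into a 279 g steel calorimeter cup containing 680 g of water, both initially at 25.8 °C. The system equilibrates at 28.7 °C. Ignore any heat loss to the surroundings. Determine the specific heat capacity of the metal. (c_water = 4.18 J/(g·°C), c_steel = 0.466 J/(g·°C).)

c ≈ 0.949 J/(g·°C)

Heat gained plus heat lost sum to zero:
58.1·c·(28.7 − 185) + 680·4.18·(28.7 − 25.8) + 279·0.466·(28.7 − 25.8) = 0
-9081 c = -8620
c = -8620/-9081 ≈ 0.9492 J/(g·°C)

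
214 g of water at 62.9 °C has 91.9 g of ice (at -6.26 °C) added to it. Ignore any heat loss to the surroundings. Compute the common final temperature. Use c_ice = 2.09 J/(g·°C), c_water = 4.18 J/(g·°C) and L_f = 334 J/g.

Net heat exchanged in the isolated system is zero:
ice -6.26→0 °C: 91.9×2.09×6.26 = 1202.4; melt ice: 91.9×334 = 30695; meltwater 0→T: 91.9×4.18×T = 384.14 T; water: 894.52(T − 62.9)
1278.7 T = 56265 − 31897 = 24368
T ≈ 19.06 °C — above 0 °C, consistent with complete melting.

T_f ≈ 19.1 °C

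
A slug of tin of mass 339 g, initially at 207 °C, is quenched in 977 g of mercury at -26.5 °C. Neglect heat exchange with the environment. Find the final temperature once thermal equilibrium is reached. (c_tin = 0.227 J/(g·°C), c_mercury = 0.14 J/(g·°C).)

T_f ≈ 57.6 °C

T_f = Σ m_i c_i T_i / Σ m_i c_i:
T_f = (76.95×207 + 136.78×(-26.5)) / (76.95 + 136.78)
    = 12305 / 213.73 ≈ 57.57 °C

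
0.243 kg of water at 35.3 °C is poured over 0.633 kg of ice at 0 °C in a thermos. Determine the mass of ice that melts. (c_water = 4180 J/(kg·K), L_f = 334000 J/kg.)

m_melted ≈ 0.107 kg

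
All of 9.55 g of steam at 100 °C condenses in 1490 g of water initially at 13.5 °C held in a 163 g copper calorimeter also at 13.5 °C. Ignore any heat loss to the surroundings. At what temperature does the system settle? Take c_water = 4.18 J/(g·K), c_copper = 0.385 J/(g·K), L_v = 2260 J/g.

T_f ≈ 17.5 °C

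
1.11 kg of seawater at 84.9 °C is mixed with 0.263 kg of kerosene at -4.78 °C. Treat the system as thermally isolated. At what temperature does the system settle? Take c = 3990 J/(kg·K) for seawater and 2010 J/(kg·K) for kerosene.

With ΣQ=0 the equilibrium temperature is the m·c-weighted mean:
T_f = (4428.9·84.9 + 528.63·(-4.78)) / (4428.9 + 528.63)
    = 373487 / 4957.5 ≈ 75.34 °C

T_f ≈ 75.3 °C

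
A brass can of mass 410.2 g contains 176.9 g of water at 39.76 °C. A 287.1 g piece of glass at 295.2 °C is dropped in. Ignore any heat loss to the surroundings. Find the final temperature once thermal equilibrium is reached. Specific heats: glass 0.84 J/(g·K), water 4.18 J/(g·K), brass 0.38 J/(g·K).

Let T be the final temperature. ΣQ_i = 0:
287.1·0.84·(T − 295.2) + 176.9·4.18·(T − 39.76) + 410.2·0.38·(T − 39.76) = 0
241.16(T − 295.2) + 739.44(T − 39.76) + 155.88(T − 39.76) = 0
1136.5 T = 106789
T ≈ 93.96 °C

T_f ≈ 94.0 °C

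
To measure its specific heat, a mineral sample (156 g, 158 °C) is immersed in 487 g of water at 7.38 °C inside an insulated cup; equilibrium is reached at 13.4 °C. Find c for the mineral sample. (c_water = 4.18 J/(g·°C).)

c ≈ 0.543 J/(g·°C)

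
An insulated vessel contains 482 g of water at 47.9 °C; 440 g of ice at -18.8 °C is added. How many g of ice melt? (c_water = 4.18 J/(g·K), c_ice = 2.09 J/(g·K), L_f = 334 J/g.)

m_melted ≈ 237 g

Water can give up m c ΔT = 482×4.18×47.9 = 96507 J before reaching 0 °C.
Warming the ice to 0 °C takes 440×2.09×18.8 = 17288 J, leaving 79219 J for melting.
To melt every bit of ice: 440×334 = 146960 J.
That's not enough to melt it all — equilibrium is at 0 °C with ice remaining.
m_melted×334 = 79219  ⇒  m_melted ≈ 237.2 g.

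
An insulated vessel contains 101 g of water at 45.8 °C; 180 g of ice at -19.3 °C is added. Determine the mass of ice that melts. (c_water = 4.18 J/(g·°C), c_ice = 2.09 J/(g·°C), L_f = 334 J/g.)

m_melted ≈ 36.2 g

Heat available from the water dropping to 0 °C: 101×4.18×45.8 = 19336 J.
Of that, 180×2.09×19.3 = 7260.7 J goes to bring the ice to 0 °C, leaving 12075 J.
To melt every bit of ice: 180×334 = 60120 J.
12075 J < 60120 J, so only part of the ice melts and the system sits at 0 °C.
m_melt = 12075 / L_f = 36.15 g.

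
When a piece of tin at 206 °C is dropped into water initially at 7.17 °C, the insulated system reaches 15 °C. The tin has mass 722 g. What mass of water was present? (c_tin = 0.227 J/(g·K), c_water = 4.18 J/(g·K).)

m ≈ 956 g

Heat gained plus heat lost sum to zero:
722×0.227×(15 − 206) + m×4.18×(15 − 7.17) = 0
32.73 m = 31304
m = 31304/32.73 ≈ 956.4 g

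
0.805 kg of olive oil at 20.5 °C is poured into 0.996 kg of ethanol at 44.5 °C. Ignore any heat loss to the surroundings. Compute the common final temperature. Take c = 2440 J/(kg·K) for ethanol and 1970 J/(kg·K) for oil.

With ΣQ=0 the equilibrium temperature is the m·c-weighted mean:
T_f = (2430.2·44.5 + 1585.9·20.5) / (2430.2 + 1585.9)
    = 140656 / 4016.1 ≈ 35.02 °C

T_f ≈ 35.0 °C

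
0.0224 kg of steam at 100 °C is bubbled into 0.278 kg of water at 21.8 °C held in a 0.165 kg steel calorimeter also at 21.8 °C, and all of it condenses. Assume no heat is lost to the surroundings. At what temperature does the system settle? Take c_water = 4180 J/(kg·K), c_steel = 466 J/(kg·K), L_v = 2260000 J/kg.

Setting the total heat transfer to zero:
condense steam: −0.0224×2260000 = −50624; condensed water 100 °C→T: 93.63(T − 100); original water: 1162(T − 21.8); steel cup: 0.165×466×(T − 21.8) = 76.89(T − 21.8)
1332.6 T = 50624 + 9363.2 + 27009 = 86996
T ≈ 65.28 °C, under the boiling point, so the assumption holds.

T_f ≈ 65.3 °C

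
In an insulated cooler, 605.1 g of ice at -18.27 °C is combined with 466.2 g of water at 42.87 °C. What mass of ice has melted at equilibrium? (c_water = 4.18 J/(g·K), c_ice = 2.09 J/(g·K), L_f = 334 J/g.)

m_melted ≈ 181 g

Heat available from the water dropping to 0 °C: 466.2×4.18×42.87 = 83541 J.
Of that, 605.1×2.09×18.27 = 23105 J goes to bring the ice to 0 °C, leaving 60436 J.
To melt every bit of ice: 605.1×334 = 202103 J.
Since 60436 < 202103 J, not all the ice melts; equilibrium is at 0 °C.
m_melt = 60436 / L_f = 180.9 g.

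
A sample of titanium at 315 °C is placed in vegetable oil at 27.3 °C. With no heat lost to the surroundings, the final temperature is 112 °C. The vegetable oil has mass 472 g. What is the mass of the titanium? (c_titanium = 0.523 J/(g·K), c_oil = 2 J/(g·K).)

m ≈ 753 g

Net heat exchanged in the isolated system is zero:
m×0.523×(112 − 315) + 472×2×(112 − 27.3) = 0
-106.17 m = -79957
m = -79957/-106.17 ≈ 753.1 g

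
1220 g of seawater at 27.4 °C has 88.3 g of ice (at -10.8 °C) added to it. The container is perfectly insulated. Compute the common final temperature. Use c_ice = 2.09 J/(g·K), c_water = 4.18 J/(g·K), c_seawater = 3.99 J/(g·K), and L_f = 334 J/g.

Let T be the final temperature. ΣQ_i = 0:
warm ice to 0 °C: 88.3·2.09·(0 − (-10.8)) = 1993.1
  fusion: m_ice L_f = 88.3·334 = 29492
  warm the meltwater: 369.09 T
  seawater: 4867.8(T − 27.4)
5236.9 T = 133378 − 31485 = 101892
T ≈ 19.46 °C. Since T > 0 °C, the all-ice-melts assumption holds.

T_f ≈ 19.5 °C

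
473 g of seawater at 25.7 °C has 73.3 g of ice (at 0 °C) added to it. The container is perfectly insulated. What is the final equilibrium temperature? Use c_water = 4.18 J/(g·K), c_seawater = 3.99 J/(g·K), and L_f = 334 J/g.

T_f ≈ 11.0 °C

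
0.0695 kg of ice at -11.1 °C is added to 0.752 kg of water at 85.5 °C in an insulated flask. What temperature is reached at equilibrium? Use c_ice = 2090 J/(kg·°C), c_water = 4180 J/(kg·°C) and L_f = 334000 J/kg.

Taking heat into each body as positive, Σ m c ΔT = 0:
warm ice to 0 °C: 0.0695·2090·(0 − (-11.1)) = 1612.3; latent heat to melt: 0.0695·334000 = 23213; warm the meltwater: 290.51 T; water cools: 0.752·4180·(T − 85.5) = 3143.4(T − 85.5)
3433.9 T = 268757 − 24825 = 243932
T ≈ 71.04 °C (positive, so assuming full melt was valid).

T_f ≈ 71.0 °C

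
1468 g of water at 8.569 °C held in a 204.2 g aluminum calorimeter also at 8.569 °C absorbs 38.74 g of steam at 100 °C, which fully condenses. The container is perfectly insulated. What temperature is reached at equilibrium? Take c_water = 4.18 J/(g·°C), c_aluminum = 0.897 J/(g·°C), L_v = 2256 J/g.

T_f ≈ 24.3 °C

Conservation of energy gives ΣQ = 0:
latent heat released on condensation: 38.74·2256 = 87397
  condensed water 100 °C→T: 161.93(T − 100)
  original water: 6136.2(T − 8.569)
  aluminum cup: 204.2·0.897·(T − 8.569) = 183.17(T − 8.569)
6481.3 T = 87397 + 16193 + 54151 = 157742
T ≈ 24.34 °C (< 100 °C, so full condensation is consistent).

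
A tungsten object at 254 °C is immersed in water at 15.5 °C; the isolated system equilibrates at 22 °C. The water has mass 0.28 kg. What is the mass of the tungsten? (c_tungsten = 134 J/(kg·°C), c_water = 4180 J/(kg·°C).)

m ≈ 0.245 kg

|Q_tungsten| = |Q_water|:
m×134×(254 − 22) = 0.28×4180×(22 − 15.5)
31088 m = 7607.6  ⇒  m ≈ 0.2447 kg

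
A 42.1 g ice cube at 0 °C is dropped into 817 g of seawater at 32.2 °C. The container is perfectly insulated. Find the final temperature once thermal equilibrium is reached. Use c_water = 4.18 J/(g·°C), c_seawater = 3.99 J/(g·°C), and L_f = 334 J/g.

Energy balance with sensible and latent terms:
fusion: m_ice L_f = 42.1×334 = 14061; warm the meltwater: 175.98 T; seawater cools: 817×3.99×(T − 32.2) = 3259.8(T − 32.2)
3435.8 T = 104967 − 14061 = 90905
T ≈ 26.46 °C. Since T > 0 °C, the all-ice-melts assumption holds.

T_f ≈ 26.5 °C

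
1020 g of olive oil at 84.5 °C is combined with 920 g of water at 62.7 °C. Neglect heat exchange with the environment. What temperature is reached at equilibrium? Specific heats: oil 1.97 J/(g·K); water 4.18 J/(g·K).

T_f ≈ 70.2 °C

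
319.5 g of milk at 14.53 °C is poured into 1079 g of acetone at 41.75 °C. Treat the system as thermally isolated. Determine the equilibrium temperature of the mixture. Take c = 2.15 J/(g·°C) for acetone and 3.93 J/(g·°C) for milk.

Conservation of energy gives ΣQ = 0:
1079·2.15·(T − 41.75) + 319.5·3.93·(T − 14.53) = 0
2319.8(T − 41.75) + 1255.6(T − 14.53) = 0
3575.5 T = 115098
T = 115098/3575.5 ≈ 32.19 °C

T_f ≈ 32.2 °C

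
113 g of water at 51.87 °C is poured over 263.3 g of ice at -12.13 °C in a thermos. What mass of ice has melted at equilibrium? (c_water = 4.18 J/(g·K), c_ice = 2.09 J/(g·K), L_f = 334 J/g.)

m_melted ≈ 53.4 g

Water can give up m c ΔT = 113·4.18·51.87 = 24500 J before reaching 0 °C.
Of that, 263.3·2.09·12.13 = 6675.1 J goes to bring the ice to 0 °C, leaving 17825 J.
Fully melting the ice requires m_ice L_f = 263.3·334 = 87942 J.
Since 17825 < 87942 J, not all the ice melts; equilibrium is at 0 °C.
Mass melted = 17825/334 ≈ 53.37 g.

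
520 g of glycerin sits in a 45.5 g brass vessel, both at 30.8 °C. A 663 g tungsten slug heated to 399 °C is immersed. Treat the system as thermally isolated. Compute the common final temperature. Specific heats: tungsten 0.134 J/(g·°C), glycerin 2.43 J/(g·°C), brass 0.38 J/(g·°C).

Setting the total heat transfer to zero:
663*0.134*(T − 399) + 520*2.43*(T − 30.8) + 45.5*0.38*(T − 30.8) = 0
88.84(T − 399) + 1263.6(T − 30.8) + 17.29(T − 30.8) = 0
(88.84 + 1263.6 + 17.29) T = 88.84*399 + 1263.6*30.8 + 17.29*30.8
T ≈ 54.68 °C

T_f ≈ 54.7 °C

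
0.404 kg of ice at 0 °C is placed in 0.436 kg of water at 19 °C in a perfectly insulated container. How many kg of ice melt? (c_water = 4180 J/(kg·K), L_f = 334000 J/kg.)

Water can give up m c ΔT = 0.436×4180×19 = 34627 J before reaching 0 °C.
Fully melting the ice requires m_ice L_f = 0.404×334000 = 134936 J.
That's not enough to melt it all — equilibrium is at 0 °C with ice remaining.
Mass melted = 34627/334000 ≈ 0.1037 kg.

m_melted ≈ 0.104 kg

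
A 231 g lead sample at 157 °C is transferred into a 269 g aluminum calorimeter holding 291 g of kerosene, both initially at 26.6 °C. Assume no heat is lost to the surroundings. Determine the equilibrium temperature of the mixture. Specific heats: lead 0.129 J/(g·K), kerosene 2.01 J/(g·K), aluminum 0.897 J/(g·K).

T_f is the heat-capacity-weighted average of the initial temperatures:
T_f = (29.8*157 + 584.91*26.6 + 241.29*26.6) / (29.8 + 584.91 + 241.29)
    = 26655 / 856 ≈ 31.14 °C

T_f ≈ 31.1 °C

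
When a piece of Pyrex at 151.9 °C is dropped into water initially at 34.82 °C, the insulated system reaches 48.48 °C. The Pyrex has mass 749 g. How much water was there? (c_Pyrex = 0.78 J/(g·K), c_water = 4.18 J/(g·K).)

m ≈ 1060 g

Net heat exchanged in the isolated system is zero:
749·0.78·(48.48 − 151.9) + m·4.18·(48.48 − 34.82) = 0
57.1 m = 60420
m = 60420/57.1 ≈ 1058 g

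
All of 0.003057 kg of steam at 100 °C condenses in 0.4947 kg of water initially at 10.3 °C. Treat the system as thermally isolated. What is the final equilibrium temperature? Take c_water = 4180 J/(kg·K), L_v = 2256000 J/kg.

Energy balance with sensible and latent terms:
condense steam: −0.003057·2256000 = −6896.6; condensate cools 100→T: 0.003057·4180·(T − 100) = 12.78(T − 100); water warms: 0.4947·4180·(T − 10.3) = 2067.8(T − 10.3)
2080.6 T = 6896.6 + 1277.8 + 21299 = 29473
T ≈ 14.17 °C, under the boiling point, so the assumption holds.

T_f ≈ 14.2 °C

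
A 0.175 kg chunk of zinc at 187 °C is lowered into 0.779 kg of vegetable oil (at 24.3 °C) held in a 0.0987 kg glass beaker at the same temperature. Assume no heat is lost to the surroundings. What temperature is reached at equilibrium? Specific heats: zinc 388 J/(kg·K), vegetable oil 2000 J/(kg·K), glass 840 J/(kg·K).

T_f ≈ 30.8 °C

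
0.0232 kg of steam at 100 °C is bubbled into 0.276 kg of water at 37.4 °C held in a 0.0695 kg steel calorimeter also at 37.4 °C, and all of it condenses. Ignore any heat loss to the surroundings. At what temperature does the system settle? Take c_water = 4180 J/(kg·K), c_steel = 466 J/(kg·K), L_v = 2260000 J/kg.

Let T be the final temperature. ΣQ_i = 0:
condense steam: −0.0232×2260000 = −52432
  condensate cools 100→T: 0.0232×4180×(T − 100) = 96.98(T − 100)
  original water: 1153.7(T − 37.4)
  steel cup: 0.0695×466×(T − 37.4) = 32.39(T − 37.4)
1283 T = 52432 + 9697.6 + 44359 = 106489
T ≈ 83.00 °C, under the boiling point, so the assumption holds.

T_f ≈ 83.0 °C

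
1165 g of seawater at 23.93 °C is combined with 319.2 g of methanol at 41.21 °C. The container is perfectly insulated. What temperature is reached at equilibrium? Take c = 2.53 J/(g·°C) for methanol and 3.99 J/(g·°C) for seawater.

T_f ≈ 26.5 °C

T_f = Σ m_i c_i T_i / Σ m_i c_i:
T_f = (807.58*41.21 + 4648.4*23.93) / (807.58 + 4648.4)
    = 144515 / 5455.9 ≈ 26.49 °C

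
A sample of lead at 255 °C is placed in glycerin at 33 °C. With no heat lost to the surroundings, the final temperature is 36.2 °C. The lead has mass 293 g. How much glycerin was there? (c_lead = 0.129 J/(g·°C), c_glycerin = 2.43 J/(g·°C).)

|Q_lead| = |Q_glycerin|:
293·0.129·(255 − 36.2) = m·2.43·(36.2 − 33)
7.776 m = 8270  ⇒  m ≈ 1064 g

m ≈ 1060 g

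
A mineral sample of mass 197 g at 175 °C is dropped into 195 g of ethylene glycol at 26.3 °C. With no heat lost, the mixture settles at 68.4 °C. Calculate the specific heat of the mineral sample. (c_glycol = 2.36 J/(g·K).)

c ≈ 0.923 J/(g·K)

Heat lost by the mineral sample = heat gained by the glycol:
197×c×(175 − 68.4) = 195×2.36×(68.4 − 26.3)
21000 c = 19374  ⇒  c ≈ 0.9226 J/(g·K)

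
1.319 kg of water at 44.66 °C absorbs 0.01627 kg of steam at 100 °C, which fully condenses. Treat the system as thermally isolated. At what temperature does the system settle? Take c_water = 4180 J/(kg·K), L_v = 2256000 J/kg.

T_f ≈ 51.9 °C

Sum of m c ΔT and latent-heat terms is zero:
latent heat released on condensation: 0.01627·2256000 = 36705
  condensed water 100 °C→T: 68.01(T − 100)
  original water: 5513.4(T − 44.66)
5581.4 T = 36705 + 6800.9 + 246229 = 289735
T ≈ 51.91 °C — below 100 °C, confirming all the steam condensed.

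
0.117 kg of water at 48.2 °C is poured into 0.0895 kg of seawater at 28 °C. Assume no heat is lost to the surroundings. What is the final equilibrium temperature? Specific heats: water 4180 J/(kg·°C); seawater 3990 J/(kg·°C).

Taking heat into each body as positive, Σ m c ΔT = 0:
0.117*4180*(T − 48.2) + 0.0895*3990*(T − 28) = 0
846.16 T = 33572
T = 33572 / 846.16 = 39.7 °C

T_f ≈ 39.7 °C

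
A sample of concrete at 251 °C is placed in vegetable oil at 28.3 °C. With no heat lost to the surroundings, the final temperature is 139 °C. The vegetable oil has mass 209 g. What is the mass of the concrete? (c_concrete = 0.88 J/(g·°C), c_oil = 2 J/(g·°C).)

m ≈ 469 g

|Q_concrete| = |Q_oil|:
m×0.88×(251 − 139) = 209×2×(139 − 28.3)
98.56 m = 46273  ⇒  m ≈ 469.5 g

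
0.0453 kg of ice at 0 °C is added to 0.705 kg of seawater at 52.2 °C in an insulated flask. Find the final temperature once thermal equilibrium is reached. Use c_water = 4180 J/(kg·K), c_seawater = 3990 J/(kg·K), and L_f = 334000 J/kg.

T_f ≈ 43.9 °C

Energy conservation, ΣQ = 0:
fusion: m_ice L_f = 0.0453×334000 = 15130
  meltwater 0→T: 0.0453×4180×T = 189.35 T
  seawater: 2812.9(T − 52.2)
3002.3 T = 146836 − 15130 = 131706
T ≈ 43.87 °C (positive, so assuming full melt was valid).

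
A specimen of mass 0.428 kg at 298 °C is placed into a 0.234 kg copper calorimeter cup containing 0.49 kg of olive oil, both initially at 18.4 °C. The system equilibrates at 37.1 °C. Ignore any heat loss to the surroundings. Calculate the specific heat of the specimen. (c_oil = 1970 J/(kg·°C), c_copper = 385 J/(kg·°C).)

Conservation of energy gives ΣQ = 0:
0.428·c·(37.1 − 298) + 0.49·1970·(37.1 − 18.4) + 0.234·385·(37.1 − 18.4) = 0
-111.67 c = -19736
c = -19736/-111.67 ≈ 176.7 J/(kg·°C)

c ≈ 177 J/(kg·°C)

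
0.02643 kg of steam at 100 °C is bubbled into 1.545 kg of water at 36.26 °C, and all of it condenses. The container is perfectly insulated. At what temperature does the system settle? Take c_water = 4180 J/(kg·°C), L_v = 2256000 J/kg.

Energy balance with sensible and latent terms:
steam→water at 100 °C releases m L_v = 0.02643·2256000 = 59626
  condensed water 100 °C→T: 110.48(T − 100)
  original water: 6458.1(T − 36.26)
6568.6 T = 59626 + 11048 + 234171 = 304845
T ≈ 46.41 °C — below 100 °C, confirming all the steam condensed.

T_f ≈ 46.4 °C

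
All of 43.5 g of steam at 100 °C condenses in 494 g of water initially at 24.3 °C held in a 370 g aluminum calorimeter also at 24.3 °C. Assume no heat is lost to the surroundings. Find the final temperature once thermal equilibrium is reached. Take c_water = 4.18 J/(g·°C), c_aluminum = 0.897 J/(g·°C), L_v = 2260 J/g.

T_f ≈ 67.8 °C

Sum of m c ΔT and latent-heat terms is zero:
steam→water at 100 °C releases m L_v = 43.5·2260 = 98310
  condensate cools 100→T: 43.5·4.18·(T − 100) = 181.83(T − 100)
  water warms: 494·4.18·(T − 24.3) = 2064.9(T − 24.3)
  cup: 331.89(T − 24.3)
2578.6 T = 98310 + 18183 + 58242 = 174735
T ≈ 67.76 °C — below 100 °C, confirming all the steam condensed.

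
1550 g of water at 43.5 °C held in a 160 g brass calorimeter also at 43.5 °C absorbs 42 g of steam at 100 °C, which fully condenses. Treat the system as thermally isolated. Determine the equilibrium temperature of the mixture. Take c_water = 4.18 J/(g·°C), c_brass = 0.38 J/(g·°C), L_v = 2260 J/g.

Let T be the final temperature. ΣQ_i = 0:
steam→water at 100 °C releases m L_v = 42×2260 = 94920; condensed water 100 °C→T: 175.56(T − 100); original water: 6479(T − 43.5); cup: 60.8(T − 43.5)
6715.4 T = 94920 + 17556 + 284481 = 396957
T ≈ 59.11 °C — below 100 °C, confirming all the steam condensed.

T_f ≈ 59.1 °C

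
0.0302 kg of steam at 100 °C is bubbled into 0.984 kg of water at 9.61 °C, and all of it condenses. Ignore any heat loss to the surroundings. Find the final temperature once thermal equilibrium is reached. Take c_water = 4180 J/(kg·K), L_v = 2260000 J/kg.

Setting the total heat transfer to zero:
latent heat released on condensation: 0.0302·2260000 = 68252
  condensate cools 100→T: 0.0302·4180·(T − 100) = 126.24(T − 100)
  water warms: 0.984·4180·(T − 9.61) = 4113.1(T − 9.61)
4239.4 T = 68252 + 12624 + 39527 = 120403
T ≈ 28.40 °C, under the boiling point, so the assumption holds.

T_f ≈ 28.4 °C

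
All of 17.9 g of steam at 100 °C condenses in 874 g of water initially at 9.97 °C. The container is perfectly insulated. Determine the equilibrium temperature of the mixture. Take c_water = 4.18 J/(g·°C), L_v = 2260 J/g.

T_f ≈ 22.6 °C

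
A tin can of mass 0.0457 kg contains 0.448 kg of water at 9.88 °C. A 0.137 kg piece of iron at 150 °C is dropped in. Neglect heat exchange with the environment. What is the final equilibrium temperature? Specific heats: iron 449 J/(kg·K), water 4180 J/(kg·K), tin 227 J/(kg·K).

T_f = Σ m_i c_i T_i / Σ m_i c_i:
T_f = (61.51·150 + 1872.6·9.88 + 10.37·9.88) / (61.51 + 1872.6 + 10.37)
    = 27831 / 1944.5 ≈ 14.31 °C

T_f ≈ 14.3 °C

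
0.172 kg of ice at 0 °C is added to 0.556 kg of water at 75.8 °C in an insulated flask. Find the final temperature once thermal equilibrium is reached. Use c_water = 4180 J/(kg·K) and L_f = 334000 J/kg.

T_f ≈ 39.0 °C

Energy balance with sensible and latent terms:
fusion: m_ice L_f = 0.172·334000 = 57448; warm the meltwater: 718.96 T; water: 2324.1(T − 75.8)
3043 T = 176165 − 57448 = 118717
T ≈ 39.01 °C. Since T > 0 °C, the all-ice-melts assumption holds.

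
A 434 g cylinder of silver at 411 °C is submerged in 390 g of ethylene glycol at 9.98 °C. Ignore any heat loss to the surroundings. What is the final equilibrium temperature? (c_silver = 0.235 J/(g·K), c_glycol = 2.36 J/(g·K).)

T_f ≈ 50.0 °C

T_f is the heat-capacity-weighted average of the initial temperatures:
T_f = (101.99×411 + 920.4×9.98) / (101.99 + 920.4)
    = 51103 / 1022.4 ≈ 49.98 °C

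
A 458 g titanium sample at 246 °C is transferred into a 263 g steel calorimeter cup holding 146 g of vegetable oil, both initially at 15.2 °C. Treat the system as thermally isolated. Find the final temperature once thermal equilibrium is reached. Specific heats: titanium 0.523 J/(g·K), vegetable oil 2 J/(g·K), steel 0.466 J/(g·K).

Net heat exchanged in the isolated system is zero:
458*0.523*(T − 246) + 146*2*(T − 15.2) + 263*0.466*(T − 15.2) = 0
239.53(T − 246) + 292(T − 15.2) + 122.56(T − 15.2) = 0
(239.53 + 292 + 122.56) T = 239.53*246 + 292*15.2 + 122.56*15.2
T = 65227 / 654.09 = 99.7 °C

T_f ≈ 99.7 °C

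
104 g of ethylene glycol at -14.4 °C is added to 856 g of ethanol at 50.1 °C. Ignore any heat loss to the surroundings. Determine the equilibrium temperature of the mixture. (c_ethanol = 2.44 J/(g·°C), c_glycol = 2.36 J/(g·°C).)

T_f ≈ 43.3 °C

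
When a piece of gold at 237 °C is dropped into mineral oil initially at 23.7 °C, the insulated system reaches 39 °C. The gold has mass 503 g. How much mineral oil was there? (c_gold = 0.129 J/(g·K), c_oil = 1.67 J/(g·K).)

m ≈ 503 g

Heat lost by the gold = heat gained by the oil:
503·0.129·(237 − 39) = m·1.67·(39 − 23.7)
25.55 m = 12848  ⇒  m ≈ 502.8 g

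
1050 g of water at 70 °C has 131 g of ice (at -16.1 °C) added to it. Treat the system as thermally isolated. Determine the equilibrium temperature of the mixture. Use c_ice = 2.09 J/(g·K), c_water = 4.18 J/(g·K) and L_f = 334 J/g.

T_f ≈ 52.5 °C

Net heat exchanged in the isolated system is zero:
ice -16.1→0 °C: 131·2.09·16.1 = 4408
  latent heat to melt: 131·334 = 43754
  meltwater 0→T: 131·4.18·T = 547.58 T
  water cools: 1050·4.18·(T − 70) = 4389(T − 70)
4936.6 T = 307230 − 48162 = 259068
T ≈ 52.48 °C — above 0 °C, consistent with complete melting.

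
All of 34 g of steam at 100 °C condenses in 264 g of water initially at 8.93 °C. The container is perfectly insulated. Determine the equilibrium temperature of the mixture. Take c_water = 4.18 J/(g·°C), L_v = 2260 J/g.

Net heat exchanged in the isolated system is zero:
steam→water at 100 °C releases m L_v = 34·2260 = 76840
  condensate cools 100→T: 34·4.18·(T − 100) = 142.12(T − 100)
  original water: 1103.5(T − 8.93)
1245.6 T = 76840 + 14212 + 9854.4 = 100906
T ≈ 81.01 °C, under the boiling point, so the assumption holds.

T_f ≈ 81.0 °C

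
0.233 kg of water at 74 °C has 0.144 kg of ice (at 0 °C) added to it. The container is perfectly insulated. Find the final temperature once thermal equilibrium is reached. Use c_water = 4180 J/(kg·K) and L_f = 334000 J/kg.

Taking heat into each body as positive, Σ m c ΔT = 0:
fusion: m_ice L_f = 0.144×334000 = 48096
  warm the meltwater: 601.92 T
  water: 973.94(T − 74)
1575.9 T = 72072 − 48096 = 23976
T ≈ 15.21 °C (positive, so assuming full melt was valid).

T_f ≈ 15.2 °C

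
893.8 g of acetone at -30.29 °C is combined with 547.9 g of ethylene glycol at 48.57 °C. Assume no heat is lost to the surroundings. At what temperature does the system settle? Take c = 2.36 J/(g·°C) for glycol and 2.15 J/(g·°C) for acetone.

T_f ≈ 1.4 °C

Energy conservation, ΣQ = 0:
547.9·2.36·(T − 48.57) + 893.8·2.15·(T − (-30.29)) = 0
3214.7 T = 4595.8
T ≈ 1.43 °C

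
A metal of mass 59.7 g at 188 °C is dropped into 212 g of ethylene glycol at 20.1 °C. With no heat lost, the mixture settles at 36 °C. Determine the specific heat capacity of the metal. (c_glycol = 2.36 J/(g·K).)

c ≈ 0.877 J/(g·K)

Heat lost by the metal = heat gained by the glycol:
59.7×c×(188 − 36) = 212×2.36×(36 − 20.1)
9074.4 c = 7955.1  ⇒  c ≈ 0.8767 J/(g·K)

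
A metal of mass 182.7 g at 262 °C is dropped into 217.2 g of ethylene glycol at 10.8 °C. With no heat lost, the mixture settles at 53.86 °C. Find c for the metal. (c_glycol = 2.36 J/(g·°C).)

Heat lost by the metal = heat gained by the glycol:
182.7×c×(262 − 53.86) = 217.2×2.36×(53.86 − 10.8)
38027 c = 22072  ⇒  c ≈ 0.5804 J/(g·°C)

c ≈ 0.58 J/(g·°C)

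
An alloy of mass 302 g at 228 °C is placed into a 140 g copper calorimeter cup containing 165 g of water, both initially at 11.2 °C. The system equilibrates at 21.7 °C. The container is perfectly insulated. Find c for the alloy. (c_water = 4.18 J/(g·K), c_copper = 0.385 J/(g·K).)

c ≈ 0.125 J/(g·K)

Energy conservation, ΣQ = 0:
302·c·(21.7 − 228) + 165·4.18·(21.7 − 11.2) + 140·0.385·(21.7 − 11.2) = 0
-62303 c = -7807.8
c = -7807.8/-62303 ≈ 0.1253 J/(g·K)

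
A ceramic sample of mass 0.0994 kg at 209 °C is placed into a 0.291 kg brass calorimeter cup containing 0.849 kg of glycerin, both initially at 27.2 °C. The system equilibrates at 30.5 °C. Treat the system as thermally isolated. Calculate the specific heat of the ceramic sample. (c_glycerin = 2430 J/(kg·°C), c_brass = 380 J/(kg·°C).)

Let T be the final temperature. ΣQ_i = 0:
0.0994·c·(30.5 − 209) + 0.849·2430·(30.5 − 27.2) + 0.291·380·(30.5 − 27.2) = 0
-17.74 c = -7173
c = -7173/-17.74 ≈ 404.3 J/(kg·°C)

c ≈ 404 J/(kg·°C)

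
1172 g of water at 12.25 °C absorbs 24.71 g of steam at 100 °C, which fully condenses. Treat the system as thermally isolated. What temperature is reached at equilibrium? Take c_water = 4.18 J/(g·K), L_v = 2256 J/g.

T_f ≈ 25.2 °C

Net heat exchanged in the isolated system is zero:
condense steam: −24.71×2256 = −55746
  condensed water 100 °C→T: 103.29(T − 100)
  original water: 4899(T − 12.25)
5002.2 T = 55746 + 10329 + 60012 = 126087
T ≈ 25.21 °C — below 100 °C, confirming all the steam condensed.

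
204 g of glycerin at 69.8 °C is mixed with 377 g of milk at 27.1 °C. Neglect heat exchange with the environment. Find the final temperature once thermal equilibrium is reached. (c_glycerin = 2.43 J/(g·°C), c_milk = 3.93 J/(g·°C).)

Net heat exchanged in the isolated system is zero:
204×2.43×(T − 69.8) + 377×3.93×(T − 27.1) = 0
495.72(T − 69.8) + 1481.6(T − 27.1) = 0
(495.72 + 1481.6) T = 495.72×69.8 + 1481.6×27.1
T = 74753/1977.3 ≈ 37.80 °C

T_f ≈ 37.8 °C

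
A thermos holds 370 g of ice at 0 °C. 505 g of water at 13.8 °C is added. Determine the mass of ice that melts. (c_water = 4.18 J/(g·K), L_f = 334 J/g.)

m_melted ≈ 87.2 g

Water can give up m c ΔT = 505×4.18×13.8 = 29130 J before reaching 0 °C.
Fully melting the ice requires m_ice L_f = 370×334 = 123580 J.
29130 J < 123580 J, so only part of the ice melts and the system sits at 0 °C.
m_melt = 29130 / L_f = 87.22 g.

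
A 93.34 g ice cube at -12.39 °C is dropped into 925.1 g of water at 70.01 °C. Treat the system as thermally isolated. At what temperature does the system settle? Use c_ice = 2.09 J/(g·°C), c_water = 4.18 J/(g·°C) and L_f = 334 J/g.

T_f ≈ 55.7 °C

Energy balance with sensible and latent terms:
warm ice to 0 °C: 93.34×2.09×(0 − (-12.39)) = 2417; melt ice: 93.34×334 = 31176; warm the meltwater: 390.16 T; water: 3866.9(T − 70.01)
4257.1 T = 270723 − 33593 = 237130
T ≈ 55.70 °C (positive, so assuming full melt was valid).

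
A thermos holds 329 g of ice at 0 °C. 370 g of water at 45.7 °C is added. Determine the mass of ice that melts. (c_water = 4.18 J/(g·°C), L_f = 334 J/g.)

Cooling the water to 0 °C releases 370×4.18×45.7 = 70680 J.
Melting all 329 g of ice would need 329×334 = 109886 J.
70680 J < 109886 J, so only part of the ice melts and the system sits at 0 °C.
m_melted×334 = 70680  ⇒  m_melted ≈ 211.6 g.

m_melted ≈ 212 g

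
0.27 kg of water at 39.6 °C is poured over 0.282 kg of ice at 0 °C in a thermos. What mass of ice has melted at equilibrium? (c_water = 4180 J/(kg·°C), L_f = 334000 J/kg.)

Water can give up m c ΔT = 0.27·4180·39.6 = 44693 J before reaching 0 °C.
Fully melting the ice requires m_ice L_f = 0.282·334000 = 94188 J.
Since 44693 < 94188 J, not all the ice melts; equilibrium is at 0 °C.
m_melt = 44693 / L_f = 0.1338 kg.

m_melted ≈ 0.134 kg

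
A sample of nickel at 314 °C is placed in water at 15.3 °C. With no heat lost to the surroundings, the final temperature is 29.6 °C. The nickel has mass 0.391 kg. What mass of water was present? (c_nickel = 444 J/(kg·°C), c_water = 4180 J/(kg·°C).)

m ≈ 0.826 kg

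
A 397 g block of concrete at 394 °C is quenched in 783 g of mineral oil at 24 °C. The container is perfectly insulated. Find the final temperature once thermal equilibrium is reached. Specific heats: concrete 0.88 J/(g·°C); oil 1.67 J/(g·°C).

|Q_concrete| = |Q_oil|:
397×0.88×(394 − T) = 783×1.67×(T − 24)
349.36(394 − T) = 1307.6(T − 24)
1657 T = 169030  ⇒  T ≈ 102.01 °C

T_f ≈ 102.0 °C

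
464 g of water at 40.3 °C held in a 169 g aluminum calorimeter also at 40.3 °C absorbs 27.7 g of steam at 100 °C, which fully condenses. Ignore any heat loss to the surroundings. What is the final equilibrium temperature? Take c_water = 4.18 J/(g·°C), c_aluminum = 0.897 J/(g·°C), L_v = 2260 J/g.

Let T be the final temperature. ΣQ_i = 0:
condense steam: −27.7·2260 = −62602
  condensate cools 100→T: 27.7·4.18·(T − 100) = 115.79(T − 100)
  water warms: 464·4.18·(T − 40.3) = 1939.5(T − 40.3)
  aluminum cup: 169·0.897·(T − 40.3) = 151.59(T − 40.3)
2206.9 T = 62602 + 11579 + 84272 = 158452
T ≈ 71.80 °C, under the boiling point, so the assumption holds.

T_f ≈ 71.8 °C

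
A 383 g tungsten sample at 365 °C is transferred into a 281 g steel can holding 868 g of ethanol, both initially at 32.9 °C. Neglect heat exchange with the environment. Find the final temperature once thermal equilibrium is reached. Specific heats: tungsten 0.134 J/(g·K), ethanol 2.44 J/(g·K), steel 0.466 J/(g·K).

Let T be the final temperature. ΣQ_i = 0:
383×0.134×(T − 365) + 868×2.44×(T − 32.9) + 281×0.466×(T − 32.9) = 0
51.32(T − 365) + 2117.9(T − 32.9) + 130.95(T − 32.9) = 0
2300.2 T = 92720
T ≈ 40.31 °C

T_f ≈ 40.3 °C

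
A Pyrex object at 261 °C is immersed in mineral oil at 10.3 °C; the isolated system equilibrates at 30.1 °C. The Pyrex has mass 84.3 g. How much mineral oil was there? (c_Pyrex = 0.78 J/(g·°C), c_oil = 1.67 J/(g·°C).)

m ≈ 459 g

Net heat exchanged in the isolated system is zero:
84.3×0.78×(30.1 − 261) + m×1.67×(30.1 − 10.3) = 0
33.07 m = 15183
m = 15183/33.07 ≈ 459.2 g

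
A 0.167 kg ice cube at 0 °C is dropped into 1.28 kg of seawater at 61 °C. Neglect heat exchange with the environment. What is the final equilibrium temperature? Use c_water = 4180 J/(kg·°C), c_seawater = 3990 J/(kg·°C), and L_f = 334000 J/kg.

Let T be the final temperature. ΣQ_i = 0:
melt ice: 0.167·334000 = 55778
  warm the meltwater: 698.06 T
  seawater: 5107.2(T − 61)
5805.3 T = 311539 − 55778 = 255761
T ≈ 44.06 °C (positive, so assuming full melt was valid).

T_f ≈ 44.1 °C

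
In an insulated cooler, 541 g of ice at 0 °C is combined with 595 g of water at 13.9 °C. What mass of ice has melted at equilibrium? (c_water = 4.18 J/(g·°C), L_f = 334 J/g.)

m_melted ≈ 104 g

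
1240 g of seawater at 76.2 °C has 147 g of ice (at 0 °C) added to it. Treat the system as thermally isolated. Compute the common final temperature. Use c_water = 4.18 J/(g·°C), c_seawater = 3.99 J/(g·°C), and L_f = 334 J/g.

T_f ≈ 59.0 °C

Net heat exchanged in the isolated system is zero:
fusion: m_ice L_f = 147·334 = 49098
  meltwater 0→T: 147·4.18·T = 614.46 T
  seawater: 4947.6(T − 76.2)
5562.1 T = 377007 − 49098 = 327909
T ≈ 58.95 °C. Since T > 0 °C, the all-ice-melts assumption holds.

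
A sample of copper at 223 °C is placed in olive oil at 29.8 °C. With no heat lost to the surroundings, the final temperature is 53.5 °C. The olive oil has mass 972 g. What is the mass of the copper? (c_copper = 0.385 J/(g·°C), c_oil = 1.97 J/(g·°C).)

m ≈ 695 g

Heat lost by the copper = heat gained by the oil:
m×0.385×(223 − 53.5) = 972×1.97×(53.5 − 29.8)
65.26 m = 45382  ⇒  m ≈ 695.4 g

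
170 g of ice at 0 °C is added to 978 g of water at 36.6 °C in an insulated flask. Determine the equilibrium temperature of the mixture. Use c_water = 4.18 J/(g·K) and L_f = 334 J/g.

Energy conservation, ΣQ = 0:
fusion: m_ice L_f = 170·334 = 56780; warm the meltwater: 710.6 T; water cools: 978·4.18·(T − 36.6) = 4088(T − 36.6)
4798.6 T = 149622 − 56780 = 92842
T ≈ 19.35 °C. Since T > 0 °C, the all-ice-melts assumption holds.

T_f ≈ 19.3 °C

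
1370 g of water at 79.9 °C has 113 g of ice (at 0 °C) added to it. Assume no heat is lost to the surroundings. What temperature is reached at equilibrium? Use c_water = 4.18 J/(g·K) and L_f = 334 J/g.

T_f ≈ 67.7 °C

Net heat exchanged in the isolated system is zero:
melt ice: 113·334 = 37742
  warm the meltwater: 472.34 T
  water: 5726.6(T − 79.9)
6198.9 T = 457555 − 37742 = 419813
T ≈ 67.72 °C — above 0 °C, consistent with complete melting.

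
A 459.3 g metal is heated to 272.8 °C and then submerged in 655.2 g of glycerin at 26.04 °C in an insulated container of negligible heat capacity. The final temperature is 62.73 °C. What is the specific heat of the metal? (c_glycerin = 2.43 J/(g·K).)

c ≈ 0.605 J/(g·K)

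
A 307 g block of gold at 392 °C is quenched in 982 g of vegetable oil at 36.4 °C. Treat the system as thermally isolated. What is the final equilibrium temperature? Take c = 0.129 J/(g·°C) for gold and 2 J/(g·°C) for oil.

T_f ≈ 43.4 °C

T_f is the heat-capacity-weighted average of the initial temperatures:
T_f = (39.6·392 + 1964·36.4) / (39.6 + 1964)
    = 87014 / 2003.6 ≈ 43.43 °C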